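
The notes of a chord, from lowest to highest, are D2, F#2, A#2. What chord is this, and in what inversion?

D augmented, root position

Reducing to letter names: D, F#, A#. These stack in thirds as D–F#–A# — a D augmented triad.
With the root (D) in the bass, the chord is in root position (figured bass 5/3).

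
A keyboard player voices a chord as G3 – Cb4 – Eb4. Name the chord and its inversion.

The distinct note names are G, Cb, Eb. Stacked in thirds they read Cb–Eb–G, which is an augmented triad on Cb.
G is the fifth of Cb augmented; fifth in the bass means second inversion (figured bass 6/4).

Cb augmented, second inversion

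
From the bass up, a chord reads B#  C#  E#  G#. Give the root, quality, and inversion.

Reducing to letter names: B#, C#, E#, G#. These stack in thirds as C#–E#–G#–B# — a C# major seventh chord.
B# is the seventh of C# major seventh; seventh in the bass means third inversion (figured bass 4/2).

C# major seventh, third inversion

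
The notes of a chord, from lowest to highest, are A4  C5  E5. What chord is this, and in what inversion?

A minor, root position

Reducing to letter names: A, C, E. These stack in thirds as A–C–E — an A minor triad.
A is the root of A minor; root in the bass means root position (figured bass 5/3).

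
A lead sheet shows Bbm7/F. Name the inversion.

second inversion

Bbm7/F means Bb minor seventh with F in the bass. F is the fifth of Bb minor seventh (Bb–Db–F–Ab), so this is second inversion.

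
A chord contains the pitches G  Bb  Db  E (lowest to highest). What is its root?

E

Reordering G, Bb, Db, E into stacked thirds gives E–G–Bb–Db; the bottom of that stack, E, is the root.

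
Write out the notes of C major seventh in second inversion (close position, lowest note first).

G, B, C, E

C major seventh is C–E–G–B. Second inversion puts the fifth (G) in the bass, with the remaining tones above: G, B, C, E.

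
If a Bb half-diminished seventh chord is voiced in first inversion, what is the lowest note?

Db

Bb half-diminished seventh is Bb–Db–Fb–Ab. First inversion places the third in the bass: Db.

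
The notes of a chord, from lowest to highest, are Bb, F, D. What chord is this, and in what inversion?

Bb major, root position

Reducing to letter names: Bb, F, D. These stack in thirds as Bb–D–F — a Bb major triad.
The lowest note is Bb, the root of the chord, so this is root position (figured bass 5/3).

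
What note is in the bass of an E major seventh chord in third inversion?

The seventh of E major seventh (E–G#–B–D#) is D#; that is the bass in third inversion.

D#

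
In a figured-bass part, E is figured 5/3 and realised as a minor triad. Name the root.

E

The figures 5/3 mean the root of the chord is in the bass. If E is the root of a minor triad, the root is E (chord tones E–G–B).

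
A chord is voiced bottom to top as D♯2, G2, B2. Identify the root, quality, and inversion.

The distinct note names are D#, G, B. Stacked in thirds they read G–B–D#, which is an augmented triad on G.
D# is the fifth of G augmented; fifth in the bass means second inversion (figured bass 6/4).

G augmented, second inversion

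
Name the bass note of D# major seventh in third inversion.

The seventh of D# major seventh (D#–F##–A#–C##) is C##; that is the bass in third inversion.

C##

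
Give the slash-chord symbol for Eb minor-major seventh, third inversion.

Third inversion of Eb minor-major seventh has the seventh (D) in the bass. As a slash chord: Ebm(maj7)/D.

Ebm(maj7)/D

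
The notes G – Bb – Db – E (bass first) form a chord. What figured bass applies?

The notes G, Bb, Db, E stack in thirds as E–G–Bb–Db — an E diminished seventh chord. The bass G is the third, so this is first inversion: figured 6/5.

6/5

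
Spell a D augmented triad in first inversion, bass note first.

F#, A#, D

D augmented is D–F#–A#. First inversion puts the third (F#) in the bass, with the remaining tones above: F#, A#, D.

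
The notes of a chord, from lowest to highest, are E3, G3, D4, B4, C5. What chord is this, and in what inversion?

C major ninth, first inversion

The distinct note names are E, G, D, B, C. Stacked in thirds they read C–E–G–B–D, which is a major ninth chord on C.
E is the third of C major ninth; third in the bass means first inversion.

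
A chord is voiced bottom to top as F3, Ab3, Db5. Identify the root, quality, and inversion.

Reducing to letter names: F, Ab, Db. These stack in thirds as Db–F–Ab — a Db major triad.
With the third (F) in the bass, the chord is in first inversion (figured bass 6).

Db major, first inversion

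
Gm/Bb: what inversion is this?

first inversion

Gm/Bb means G minor with Bb in the bass. Bb is the third of G minor (G–Bb–D), so this is first inversion.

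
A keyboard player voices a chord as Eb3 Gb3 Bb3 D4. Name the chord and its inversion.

Eb minor-major seventh, root position

The pitch classes Eb, Gb, Bb, D arrange in thirds as Eb–Gb–Bb–D: an Eb minor-major seventh chord.
With the root (Eb) in the bass, the chord is in root position (figured bass 7).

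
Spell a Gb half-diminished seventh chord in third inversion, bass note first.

Fb, Gb, Bbb, Dbb

The chord tones are Gb–Bbb–Dbb–Fb. With the seventh (Fb) lowest for third inversion: Fb, Gb, Bbb, Dbb.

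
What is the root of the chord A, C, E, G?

A

A, C, E, G are the tones of an A minor seventh chord (A–C–E–G), making A the root.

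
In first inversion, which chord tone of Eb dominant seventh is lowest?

The third of Eb dominant seventh (Eb–G–Bb–Db) is G; that is the bass in first inversion.

G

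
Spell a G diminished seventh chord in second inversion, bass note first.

Db, Fb, G, Bb

The chord tones are G–Bb–Db–Fb. With the fifth (Db) lowest for second inversion: Db, Fb, G, Bb.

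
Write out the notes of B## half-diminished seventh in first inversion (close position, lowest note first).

D##, F##, A##, B##

B## half-diminished seventh is B##–D##–F##–A##. First inversion puts the third (D##) in the bass, with the remaining tones above: D##, F##, A##, B##.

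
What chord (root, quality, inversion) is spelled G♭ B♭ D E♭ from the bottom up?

Eb minor-major seventh, first inversion

The distinct note names are Gb, Bb, D, Eb. Stacked in thirds they read Eb–Gb–Bb–D, which is a minor-major seventh chord on Eb.
With the third (Gb) in the bass, the chord is in first inversion (figured bass 6/5).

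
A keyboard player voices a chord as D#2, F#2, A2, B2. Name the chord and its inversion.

The pitch classes D#, F#, A, B arrange in thirds as B–D#–F#–A: a B dominant seventh chord.
With the third (D#) in the bass, the chord is in first inversion (figured bass 6/5).

B dominant seventh, first inversion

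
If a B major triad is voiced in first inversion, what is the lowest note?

D#

B major is B–D#–F#. First inversion places the third in the bass: D#.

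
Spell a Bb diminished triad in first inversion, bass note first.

Bb diminished is Bb–Db–Fb. First inversion puts the third (Db) in the bass, with the remaining tones above: Db, Fb, Bb.

Db, Fb, Bb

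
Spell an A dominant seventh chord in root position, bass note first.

Spelling A dominant seventh: A–C#–E–G. In root position the root is bass, giving A, C#, E, G from the bottom.

A, C#, E, G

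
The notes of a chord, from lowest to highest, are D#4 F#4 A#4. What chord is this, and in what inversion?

D# minor, root position

The pitch classes D#, F#, A# arrange in thirds as D#–F#–A#: a D# minor triad.
D# is the root of D# minor; root in the bass means root position (figured bass 5/3).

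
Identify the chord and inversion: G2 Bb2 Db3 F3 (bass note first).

G half-diminished seventh, root position

The distinct note names are G, Bb, Db, F. Stacked in thirds they read G–Bb–Db–F, which is a half-diminished seventh chord on G.
G is the root of G half-diminished seventh; root in the bass means root position (figured bass 7).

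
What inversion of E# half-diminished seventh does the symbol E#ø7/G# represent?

first inversion

E#ø7/G# means E# half-diminished seventh with G# in the bass. G# is the third of E# half-diminished seventh (E#–G#–B–D#), so this is first inversion.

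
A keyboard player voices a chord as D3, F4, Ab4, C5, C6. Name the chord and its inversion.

The distinct note names are D, F, Ab, C. Stacked in thirds they read D–F–Ab–C, which is a half-diminished seventh chord on D.
The lowest note is D, the root of the chord, so this is root position (figured bass 7).

D half-diminished seventh, root position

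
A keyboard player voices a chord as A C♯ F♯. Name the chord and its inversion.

F# minor, first inversion

The distinct note names are A, C#, F#. Stacked in thirds they read F#–A–C#, which is a minor triad on F#.
The lowest note is A, the third of the chord, so this is first inversion (figured bass 6).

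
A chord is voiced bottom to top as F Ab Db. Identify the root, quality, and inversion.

The distinct note names are F, Ab, Db. Stacked in thirds they read Db–F–Ab, which is a major triad on Db.
F is the third of Db major; third in the bass means first inversion (figured bass 6).

Db major, first inversion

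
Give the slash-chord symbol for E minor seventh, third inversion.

Third inversion of E minor seventh has the seventh (D) in the bass. As a slash chord: Em7/D.

Em7/D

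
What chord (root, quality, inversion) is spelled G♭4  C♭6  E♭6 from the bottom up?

The distinct note names are Gb, Cb, Eb. Stacked in thirds they read Cb–Eb–Gb, which is a major triad on Cb.
The lowest note is Gb, the fifth of the chord, so this is second inversion (figured bass 6/4).

Cb major, second inversion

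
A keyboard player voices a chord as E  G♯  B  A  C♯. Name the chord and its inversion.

Reducing to letter names: E, G#, B, A, C#. These stack in thirds as A–C#–E–G#–B — an A major ninth chord.
E is the fifth of A major ninth; fifth in the bass means second inversion.

A major ninth, second inversion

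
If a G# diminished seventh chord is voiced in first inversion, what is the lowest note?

B

G# diminished seventh is G#–B–D–F. First inversion places the third in the bass: B.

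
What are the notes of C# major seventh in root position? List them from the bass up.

C#, E#, G#, B#

Spelling C# major seventh: C#–E#–G#–B#. In root position the root is bass, giving C#, E#, G#, B# from the bottom.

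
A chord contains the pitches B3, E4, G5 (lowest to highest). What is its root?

B, E, G are the tones of an E minor triad (E–G–B), making E the root.

E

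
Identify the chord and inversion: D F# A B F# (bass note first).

B minor seventh, first inversion

The pitch classes D, F#, A, B arrange in thirds as B–D–F#–A: a B minor seventh chord.
The lowest note is D, the third of the chord, so this is first inversion (figured bass 6/5).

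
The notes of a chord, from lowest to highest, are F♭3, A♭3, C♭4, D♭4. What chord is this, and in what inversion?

Reducing to letter names: Fb, Ab, Cb, Db. These stack in thirds as Db–Fb–Ab–Cb — a Db minor seventh chord.
The lowest note is Fb, the third of the chord, so this is first inversion (figured bass 6/5).

Db minor seventh, first inversion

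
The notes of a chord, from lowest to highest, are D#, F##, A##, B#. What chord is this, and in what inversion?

B# minor-major seventh, first inversion

The distinct note names are D#, F##, A##, B#. Stacked in thirds they read B#–D#–F##–A##, which is a minor-major seventh chord on B#.
With the third (D#) in the bass, the chord is in first inversion (figured bass 6/5).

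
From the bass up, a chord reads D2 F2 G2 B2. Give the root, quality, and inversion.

Reducing to letter names: D, F, G, B. These stack in thirds as G–B–D–F — a G dominant seventh chord.
The lowest note is D, the fifth of the chord, so this is second inversion (figured bass 4/3).

G dominant seventh, second inversion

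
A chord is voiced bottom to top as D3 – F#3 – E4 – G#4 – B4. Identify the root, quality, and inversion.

The pitch classes D, F#, E, G#, B arrange in thirds as E–G#–B–D–F#: an E dominant ninth chord.
With the seventh (D) in the bass, the chord is in third inversion.

E dominant ninth, third inversion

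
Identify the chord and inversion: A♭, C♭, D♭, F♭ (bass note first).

The distinct note names are Ab, Cb, Db, Fb. Stacked in thirds they read Db–Fb–Ab–Cb, which is a minor seventh chord on Db.
Ab is the fifth of Db minor seventh; fifth in the bass means second inversion (figured bass 4/3).

Db minor seventh, second inversion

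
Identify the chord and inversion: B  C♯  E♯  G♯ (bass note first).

The distinct note names are B, C#, E#, G#. Stacked in thirds they read C#–E#–G#–B, which is a dominant seventh chord on C#.
B is the seventh of C# dominant seventh; seventh in the bass means third inversion (figured bass 4/2).

C# dominant seventh, third inversion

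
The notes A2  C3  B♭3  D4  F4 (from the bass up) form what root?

The distinct letter names are A, C, Bb, D, F. Arranged as a stack of thirds they read Bb–D–F–A–C, so Bb is the root (a Bb major ninth chord).

Bb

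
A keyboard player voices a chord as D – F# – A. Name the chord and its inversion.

D major, root position

Reducing to letter names: D, F#, A. These stack in thirds as D–F#–A — a D major triad.
The lowest note is D, the root of the chord, so this is root position (figured bass 5/3).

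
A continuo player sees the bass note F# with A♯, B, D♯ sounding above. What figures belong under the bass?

The notes F#, A#, B, D# stack in thirds as B–D#–F#–A# — a B major seventh chord. The bass F# is the fifth, so this is second inversion: figured 4/3.

4/3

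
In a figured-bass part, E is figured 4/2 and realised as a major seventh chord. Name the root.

The figures 4/2 mean the seventh of the chord is in the bass. If E is the seventh of a major seventh chord, the root is F (chord tones F–A–C–E).

F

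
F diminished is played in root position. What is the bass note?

F

F diminished is F–Ab–Cb. Root position places the root in the bass: F.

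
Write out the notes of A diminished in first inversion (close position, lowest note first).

The chord tones are A–C–Eb. With the third (C) lowest for first inversion: C, Eb, A.

C, Eb, A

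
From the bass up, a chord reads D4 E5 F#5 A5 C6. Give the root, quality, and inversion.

Reducing to letter names: D, E, F#, A, C. These stack in thirds as D–F#–A–C–E — a D dominant ninth chord.
The lowest note is D, the root of the chord, so this is root position.

D dominant ninth, root position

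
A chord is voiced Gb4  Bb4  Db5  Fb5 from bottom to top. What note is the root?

Reordering Gb, Bb, Db, Fb into stacked thirds gives Gb–Bb–Db–Fb; the bottom of that stack, Gb, is the root.

Gb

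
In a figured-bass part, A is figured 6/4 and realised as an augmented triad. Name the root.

The figures 6/4 mean the fifth of the chord is in the bass. If A is the fifth of an augmented triad, the root is Db (chord tones Db–F–A).

Db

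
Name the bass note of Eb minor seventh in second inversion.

The fifth of Eb minor seventh (Eb–Gb–Bb–Db) is Bb; that is the bass in second inversion.

Bb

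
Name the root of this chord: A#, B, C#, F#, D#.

B

The distinct letter names are A#, B, C#, F#, D#. Arranged as a stack of thirds they read B–D#–F#–A#–C#, so B is the root (a B major ninth chord).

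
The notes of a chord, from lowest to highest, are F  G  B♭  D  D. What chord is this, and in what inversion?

The pitch classes F, G, Bb, D arrange in thirds as G–Bb–D–F: a G minor seventh chord.
F is the seventh of G minor seventh; seventh in the bass means third inversion (figured bass 4/2).

G minor seventh, third inversion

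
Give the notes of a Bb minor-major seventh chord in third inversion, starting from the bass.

A, Bb, Db, F

The chord tones are Bb–Db–F–A. With the seventh (A) lowest for third inversion: A, Bb, Db, F.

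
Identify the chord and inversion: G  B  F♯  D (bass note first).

G major seventh, root position

The distinct note names are G, B, F#, D. Stacked in thirds they read G–B–D–F#, which is a major seventh chord on G.
With the root (G) in the bass, the chord is in root position (figured bass 7).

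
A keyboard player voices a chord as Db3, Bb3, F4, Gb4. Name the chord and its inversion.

Reducing to letter names: Db, Bb, F, Gb. These stack in thirds as Gb–Bb–Db–F — a Gb major seventh chord.
Db is the fifth of Gb major seventh; fifth in the bass means second inversion (figured bass 4/3).

Gb major seventh, second inversion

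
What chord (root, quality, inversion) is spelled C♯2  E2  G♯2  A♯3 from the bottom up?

A# half-diminished seventh, first inversion

The distinct note names are C#, E, G#, A#. Stacked in thirds they read A#–C#–E–G#, which is a half-diminished seventh chord on A#.
With the third (C#) in the bass, the chord is in first inversion (figured bass 6/5).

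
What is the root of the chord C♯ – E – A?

A

C#, E, A are the tones of an A major triad (A–C#–E), making A the root.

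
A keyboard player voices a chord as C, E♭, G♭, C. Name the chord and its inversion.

The pitch classes C, Eb, Gb arrange in thirds as C–Eb–Gb: a C diminished triad.
With the root (C) in the bass, the chord is in root position (figured bass 5/3).

C diminished, root position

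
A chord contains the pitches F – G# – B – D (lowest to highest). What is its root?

G#

Reordering F, G#, B, D into stacked thirds gives G#–B–D–F; the bottom of that stack, G#, is the root.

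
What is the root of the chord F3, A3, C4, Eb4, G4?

F, A, C, Eb, G are the tones of an F dominant ninth chord (F–A–C–Eb–G), making F the root.

F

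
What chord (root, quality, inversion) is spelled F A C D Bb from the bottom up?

The pitch classes F, A, C, D, Bb arrange in thirds as Bb–D–F–A–C: a Bb major ninth chord.
With the fifth (F) in the bass, the chord is in second inversion.

Bb major ninth, second inversion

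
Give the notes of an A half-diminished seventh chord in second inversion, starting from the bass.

The chord tones are A–C–Eb–G. With the fifth (Eb) lowest for second inversion: Eb, G, A, C.

Eb, G, A, C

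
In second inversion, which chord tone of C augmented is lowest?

G#

In second inversion the fifth is lowest. For C augmented (C–E–G#) that is G#.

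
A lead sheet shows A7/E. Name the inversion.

second inversion

A7/E means A dominant seventh with E in the bass. E is the fifth of A dominant seventh (A–C#–E–G), so this is second inversion.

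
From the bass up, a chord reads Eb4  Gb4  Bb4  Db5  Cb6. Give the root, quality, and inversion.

Cb major ninth, first inversion

The distinct note names are Eb, Gb, Bb, Db, Cb. Stacked in thirds they read Cb–Eb–Gb–Bb–Db, which is a major ninth chord on Cb.
Eb is the third of Cb major ninth; third in the bass means first inversion.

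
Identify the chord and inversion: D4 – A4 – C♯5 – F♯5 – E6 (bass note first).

D major ninth, root position

Reducing to letter names: D, A, C#, F#, E. These stack in thirds as D–F#–A–C#–E — a D major ninth chord.
D is the root of D major ninth; root in the bass means root position.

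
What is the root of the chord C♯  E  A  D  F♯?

The distinct letter names are C#, E, A, D, F#. Arranged as a stack of thirds they read D–F#–A–C#–E, so D is the root (a D major ninth chord).

D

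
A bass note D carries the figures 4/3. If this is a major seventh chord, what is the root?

G

The figures 4/3 mean the fifth of the chord is in the bass. If D is the fifth of a major seventh chord, the root is G (chord tones G–B–D–F#).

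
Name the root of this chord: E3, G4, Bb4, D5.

The distinct letter names are E, G, Bb, D. Arranged as a stack of thirds they read E–G–Bb–D, so E is the root (an E half-diminished seventh chord).

E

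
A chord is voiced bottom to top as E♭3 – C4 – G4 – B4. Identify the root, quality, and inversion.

C minor-major seventh, first inversion

The pitch classes Eb, C, G, B arrange in thirds as C–Eb–G–B: a C minor-major seventh chord.
With the third (Eb) in the bass, the chord is in first inversion (figured bass 6/5).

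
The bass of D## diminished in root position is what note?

In root position the root is lowest. For D## diminished (D##–F##–A#) that is D##.

D##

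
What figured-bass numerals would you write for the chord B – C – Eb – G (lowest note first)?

The notes B, C, Eb, G stack in thirds as C–Eb–G–B — a C minor-major seventh chord. The bass B is the seventh, so this is third inversion: figured 4/2.

4/2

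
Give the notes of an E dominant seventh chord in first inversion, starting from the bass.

G#, B, D, E

Spelling E dominant seventh: E–G#–B–D. In first inversion the third is bass, giving G#, B, D, E from the bottom.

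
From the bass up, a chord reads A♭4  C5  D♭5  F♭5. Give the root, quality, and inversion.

The pitch classes Ab, C, Db, Fb arrange in thirds as Db–Fb–Ab–C: a Db minor-major seventh chord.
With the fifth (Ab) in the bass, the chord is in second inversion (figured bass 4/3).

Db minor-major seventh, second inversion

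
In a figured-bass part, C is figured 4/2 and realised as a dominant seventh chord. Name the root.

D

The figures 4/2 mean the seventh of the chord is in the bass. If C is the seventh of a dominant seventh chord, the root is D (chord tones D–F#–A–C).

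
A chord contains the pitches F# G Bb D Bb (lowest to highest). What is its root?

Reordering F#, G, Bb, D into stacked thirds gives G–Bb–D–F#; the bottom of that stack, G, is the root.

G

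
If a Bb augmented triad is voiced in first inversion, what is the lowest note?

In first inversion the third is lowest. For Bb augmented (Bb–D–F#) that is D.

D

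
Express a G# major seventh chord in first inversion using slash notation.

First inversion of G# major seventh has the third (B#) in the bass. As a slash chord: G#maj7/B#.

G#maj7/B#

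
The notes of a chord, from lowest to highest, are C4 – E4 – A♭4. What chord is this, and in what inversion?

Reducing to letter names: C, E, Ab. These stack in thirds as Ab–C–E — an Ab augmented triad.
With the third (C) in the bass, the chord is in first inversion (figured bass 6).

Ab augmented, first inversion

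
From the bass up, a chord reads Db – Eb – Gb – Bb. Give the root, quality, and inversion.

The distinct note names are Db, Eb, Gb, Bb. Stacked in thirds they read Eb–Gb–Bb–Db, which is a minor seventh chord on Eb.
The lowest note is Db, the seventh of the chord, so this is third inversion (figured bass 4/2).

Eb minor seventh, third inversion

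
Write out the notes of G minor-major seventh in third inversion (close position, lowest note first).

F#, G, Bb, D

Spelling G minor-major seventh: G–Bb–D–F#. In third inversion the seventh is bass, giving F#, G, Bb, D from the bottom.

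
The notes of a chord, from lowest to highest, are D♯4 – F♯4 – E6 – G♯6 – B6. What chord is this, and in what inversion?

E major ninth, third inversion

The pitch classes D#, F#, E, G#, B arrange in thirds as E–G#–B–D#–F#: an E major ninth chord.
D# is the seventh of E major ninth; seventh in the bass means third inversion.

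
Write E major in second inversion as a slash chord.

Second inversion of E major has the fifth (B) in the bass. As a slash chord: Emaj/B.

Emaj/B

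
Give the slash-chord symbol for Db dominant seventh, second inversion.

Db7/Ab

Second inversion of Db dominant seventh has the fifth (Ab) in the bass. As a slash chord: Db7/Ab.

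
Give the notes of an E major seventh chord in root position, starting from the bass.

E, G#, B, D#

The chord tones are E–G#–B–D#. With the root (E) lowest for root position: E, G#, B, D#.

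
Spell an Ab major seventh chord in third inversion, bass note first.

G, Ab, C, Eb

Spelling Ab major seventh: Ab–C–Eb–G. In third inversion the seventh is bass, giving G, Ab, C, Eb from the bottom.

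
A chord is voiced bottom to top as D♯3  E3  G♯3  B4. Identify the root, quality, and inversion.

E major seventh, third inversion

The distinct note names are D#, E, G#, B. Stacked in thirds they read E–G#–B–D#, which is a major seventh chord on E.
D# is the seventh of E major seventh; seventh in the bass means third inversion (figured bass 4/2).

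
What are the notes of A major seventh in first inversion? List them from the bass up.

C#, E, G#, A

A major seventh is A–C#–E–G#. First inversion puts the third (C#) in the bass, with the remaining tones above: C#, E, G#, A.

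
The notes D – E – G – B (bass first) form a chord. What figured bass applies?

4/2

The notes D, E, G, B stack in thirds as E–G–B–D — an E minor seventh chord. The bass D is the seventh, so this is third inversion: figured 4/2.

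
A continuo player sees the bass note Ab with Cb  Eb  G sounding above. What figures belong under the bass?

The notes Ab, Cb, Eb, G stack in thirds as Ab–Cb–Eb–G — an Ab minor-major seventh chord. The bass Ab is the root, so this is root position: figured 7.

7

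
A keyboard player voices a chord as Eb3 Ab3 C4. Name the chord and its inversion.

Ab major, second inversion

Reducing to letter names: Eb, Ab, C. These stack in thirds as Ab–C–Eb — an Ab major triad.
Eb is the fifth of Ab major; fifth in the bass means second inversion (figured bass 6/4).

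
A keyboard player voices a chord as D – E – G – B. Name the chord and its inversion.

The pitch classes D, E, G, B arrange in thirds as E–G–B–D: an E minor seventh chord.
With the seventh (D) in the bass, the chord is in third inversion (figured bass 4/2).

E minor seventh, third inversion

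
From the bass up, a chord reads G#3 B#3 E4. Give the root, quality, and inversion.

E augmented, first inversion

The pitch classes G#, B#, E arrange in thirds as E–G#–B#: an E augmented triad.
G# is the third of E augmented; third in the bass means first inversion (figured bass 6).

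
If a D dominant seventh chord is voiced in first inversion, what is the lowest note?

F#

The third of D dominant seventh (D–F#–A–C) is F#; that is the bass in first inversion.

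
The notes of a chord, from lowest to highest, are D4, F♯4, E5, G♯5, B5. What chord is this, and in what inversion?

The pitch classes D, F#, E, G#, B arrange in thirds as E–G#–B–D–F#: an E dominant ninth chord.
With the seventh (D) in the bass, the chord is in third inversion.

E dominant ninth, third inversion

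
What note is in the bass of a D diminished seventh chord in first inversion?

F

D diminished seventh is D–F–Ab–Cb. First inversion places the third in the bass: F.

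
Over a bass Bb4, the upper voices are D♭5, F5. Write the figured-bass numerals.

The notes Bb, Db, F stack in thirds as Bb–Db–F — a Bb minor triad. The bass Bb is the root, so this is root position: figured 5/3.

5/3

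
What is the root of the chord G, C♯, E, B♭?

C#

G, C#, E, Bb are the tones of a C# diminished seventh chord (C#–E–G–Bb), making C# the root.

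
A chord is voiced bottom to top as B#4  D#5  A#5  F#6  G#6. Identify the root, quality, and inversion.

G# dominant ninth, first inversion

Reducing to letter names: B#, D#, A#, F#, G#. These stack in thirds as G#–B#–D#–F#–A# — a G# dominant ninth chord.
B# is the third of G# dominant ninth; third in the bass means first inversion.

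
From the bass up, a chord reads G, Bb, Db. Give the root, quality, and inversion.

The distinct note names are G, Bb, Db. Stacked in thirds they read G–Bb–Db, which is a diminished triad on G.
The lowest note is G, the root of the chord, so this is root position (figured bass 5/3).

G diminished, root position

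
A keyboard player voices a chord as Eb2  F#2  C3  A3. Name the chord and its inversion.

The distinct note names are Eb, F#, C, A. Stacked in thirds they read F#–A–C–Eb, which is a diminished seventh chord on F#.
The lowest note is Eb, the seventh of the chord, so this is third inversion (figured bass 4/2).

F# diminished seventh, third inversion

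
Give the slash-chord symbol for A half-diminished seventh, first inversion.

Aø7/C

First inversion of A half-diminished seventh has the third (C) in the bass. As a slash chord: Aø7/C.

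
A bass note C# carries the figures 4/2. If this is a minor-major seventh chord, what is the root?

The figures 4/2 mean the seventh of the chord is in the bass. If C# is the seventh of a minor-major seventh chord, the root is D (chord tones D–F–A–C#).

D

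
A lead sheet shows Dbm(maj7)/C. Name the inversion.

third inversion

Dbm(maj7)/C means Db minor-major seventh with C in the bass. C is the seventh of Db minor-major seventh (Db–Fb–Ab–C), so this is third inversion.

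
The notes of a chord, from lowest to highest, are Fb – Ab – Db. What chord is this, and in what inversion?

Db minor, first inversion

The distinct note names are Fb, Ab, Db. Stacked in thirds they read Db–Fb–Ab, which is a minor triad on Db.
The lowest note is Fb, the third of the chord, so this is first inversion (figured bass 6).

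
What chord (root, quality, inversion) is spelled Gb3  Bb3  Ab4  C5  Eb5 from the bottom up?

Ab dominant ninth, third inversion

Reducing to letter names: Gb, Bb, Ab, C, Eb. These stack in thirds as Ab–C–Eb–Gb–Bb — an Ab dominant ninth chord.
The lowest note is Gb, the seventh of the chord, so this is third inversion.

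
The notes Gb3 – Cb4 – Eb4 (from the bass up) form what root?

Gb, Cb, Eb are the tones of a Cb major triad (Cb–Eb–Gb), making Cb the root.

Cb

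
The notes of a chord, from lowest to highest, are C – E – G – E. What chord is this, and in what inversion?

C major, root position

Reducing to letter names: C, E, G. These stack in thirds as C–E–G — a C major triad.
C is the root of C major; root in the bass means root position (figured bass 5/3).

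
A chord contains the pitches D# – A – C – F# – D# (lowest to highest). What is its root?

Reordering D#, A, C, F# into stacked thirds gives D#–F#–A–C; the bottom of that stack, D#, is the root.

D#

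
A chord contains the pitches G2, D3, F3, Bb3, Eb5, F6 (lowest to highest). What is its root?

G, D, F, Bb, Eb are the tones of an Eb major ninth chord (Eb–G–Bb–D–F), making Eb the root.

Eb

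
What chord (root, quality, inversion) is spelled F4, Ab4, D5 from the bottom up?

D diminished, first inversion

The pitch classes F, Ab, D arrange in thirds as D–F–Ab: a D diminished triad.
The lowest note is F, the third of the chord, so this is first inversion (figured bass 6).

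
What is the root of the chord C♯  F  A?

F

Reordering C#, F, A into stacked thirds gives F–A–C#; the bottom of that stack, F, is the root.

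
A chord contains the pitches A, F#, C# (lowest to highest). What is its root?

The distinct letter names are A, F#, C#. Arranged as a stack of thirds they read F#–A–C#, so F# is the root (an F# minor triad).

F#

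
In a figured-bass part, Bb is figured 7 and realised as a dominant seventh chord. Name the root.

Bb

The figures 7 mean the root of the chord is in the bass. If Bb is the root of a dominant seventh chord, the root is Bb (chord tones Bb–D–F–Ab).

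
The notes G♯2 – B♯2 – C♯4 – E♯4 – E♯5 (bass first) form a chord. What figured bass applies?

4/3

The notes G#, B#, C#, E# stack in thirds as C#–E#–G#–B# — a C# major seventh chord. The bass G# is the fifth, so this is second inversion: figured 4/3.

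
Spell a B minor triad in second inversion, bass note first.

The chord tones are B–D–F#. With the fifth (F#) lowest for second inversion: F#, B, D.

F#, B, D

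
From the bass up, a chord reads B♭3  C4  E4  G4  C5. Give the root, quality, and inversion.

C dominant seventh, third inversion

Reducing to letter names: Bb, C, E, G. These stack in thirds as C–E–G–Bb — a C dominant seventh chord.
Bb is the seventh of C dominant seventh; seventh in the bass means third inversion (figured bass 4/2).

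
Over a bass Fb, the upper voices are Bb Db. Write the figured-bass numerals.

6/4

The notes Fb, Bb, Db stack in thirds as Bb–Db–Fb — a Bb diminished triad. The bass Fb is the fifth, so this is second inversion: figured 6/4.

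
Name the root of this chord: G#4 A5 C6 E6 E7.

Reordering G#, A, C, E into stacked thirds gives A–C–E–G#; the bottom of that stack, A, is the root.

A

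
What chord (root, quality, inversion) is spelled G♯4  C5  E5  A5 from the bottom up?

The distinct note names are G#, C, E, A. Stacked in thirds they read A–C–E–G#, which is a minor-major seventh chord on A.
G# is the seventh of A minor-major seventh; seventh in the bass means third inversion (figured bass 4/2).

A minor-major seventh, third inversion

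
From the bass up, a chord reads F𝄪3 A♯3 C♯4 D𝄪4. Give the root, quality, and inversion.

D## diminished seventh, first inversion

The pitch classes F##, A#, C#, D## arrange in thirds as D##–F##–A#–C#: a D## diminished seventh chord.
F## is the third of D## diminished seventh; third in the bass means first inversion (figured bass 6/5).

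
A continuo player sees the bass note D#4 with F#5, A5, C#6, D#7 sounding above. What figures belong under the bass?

The notes D#, F#, A, C# stack in thirds as D#–F#–A–C# — a D# half-diminished seventh chord. The bass D# is the root, so this is root position: figured 7.

7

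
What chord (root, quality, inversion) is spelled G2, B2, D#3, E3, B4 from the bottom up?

E minor-major seventh, first inversion

The pitch classes G, B, D#, E arrange in thirds as E–G–B–D#: an E minor-major seventh chord.
The lowest note is G, the third of the chord, so this is first inversion (figured bass 6/5).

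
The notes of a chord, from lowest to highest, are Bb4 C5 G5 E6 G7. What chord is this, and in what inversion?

The pitch classes Bb, C, G, E arrange in thirds as C–E–G–Bb: a C dominant seventh chord.
With the seventh (Bb) in the bass, the chord is in third inversion (figured bass 4/2).

C dominant seventh, third inversion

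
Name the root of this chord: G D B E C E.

The distinct letter names are G, D, B, E, C. Arranged as a stack of thirds they read C–E–G–B–D, so C is the root (a C major ninth chord).

C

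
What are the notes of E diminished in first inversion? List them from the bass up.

Spelling E diminished: E–G–Bb. In first inversion the third is bass, giving G, Bb, E from the bottom.

G, Bb, E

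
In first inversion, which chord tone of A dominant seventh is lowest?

C#

A dominant seventh is A–C#–E–G. First inversion places the third in the bass: C#.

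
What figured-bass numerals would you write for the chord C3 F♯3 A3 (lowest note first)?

6/4

The notes C, F#, A stack in thirds as F#–A–C — an F# diminished triad. The bass C is the fifth, so this is second inversion: figured 6/4.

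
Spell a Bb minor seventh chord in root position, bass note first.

Bb, Db, F, Ab

Bb minor seventh is Bb–Db–F–Ab. Root position puts the root (Bb) in the bass, with the remaining tones above: Bb, Db, F, Ab.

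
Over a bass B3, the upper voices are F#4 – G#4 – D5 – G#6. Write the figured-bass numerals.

The notes B, F#, G#, D stack in thirds as G#–B–D–F# — a G# half-diminished seventh chord. The bass B is the third, so this is first inversion: figured 6/5.

6/5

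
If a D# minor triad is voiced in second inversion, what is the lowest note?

In second inversion the fifth is lowest. For D# minor (D#–F#–A#) that is A#.

A#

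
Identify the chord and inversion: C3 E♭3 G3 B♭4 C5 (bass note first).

Reducing to letter names: C, Eb, G, Bb. These stack in thirds as C–Eb–G–Bb — a C minor seventh chord.
With the root (C) in the bass, the chord is in root position (figured bass 7).

C minor seventh, root position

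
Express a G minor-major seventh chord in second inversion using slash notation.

Second inversion of G minor-major seventh has the fifth (D) in the bass. As a slash chord: Gm(maj7)/D.

Gm(maj7)/D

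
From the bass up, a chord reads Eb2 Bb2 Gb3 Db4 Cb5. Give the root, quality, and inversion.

The distinct note names are Eb, Bb, Gb, Db, Cb. Stacked in thirds they read Cb–Eb–Gb–Bb–Db, which is a major ninth chord on Cb.
Eb is the third of Cb major ninth; third in the bass means first inversion.

Cb major ninth, first inversion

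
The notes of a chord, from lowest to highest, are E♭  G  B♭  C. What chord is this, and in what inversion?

The pitch classes Eb, G, Bb, C arrange in thirds as C–Eb–G–Bb: a C minor seventh chord.
The lowest note is Eb, the third of the chord, so this is first inversion (figured bass 6/5).

C minor seventh, first inversion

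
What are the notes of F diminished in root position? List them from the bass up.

F, Ab, Cb

Spelling F diminished: F–Ab–Cb. In root position the root is bass, giving F, Ab, Cb from the bottom.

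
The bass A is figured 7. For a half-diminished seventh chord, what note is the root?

A

The figures 7 mean the root of the chord is in the bass. If A is the root of a half-diminished seventh chord, the root is A (chord tones A–C–Eb–G).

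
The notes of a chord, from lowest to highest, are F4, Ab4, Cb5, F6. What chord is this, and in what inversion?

The distinct note names are F, Ab, Cb. Stacked in thirds they read F–Ab–Cb, which is a diminished triad on F.
F is the root of F diminished; root in the bass means root position (figured bass 5/3).

F diminished, root position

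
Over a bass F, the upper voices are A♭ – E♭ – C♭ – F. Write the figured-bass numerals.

The notes F, Ab, Eb, Cb stack in thirds as F–Ab–Cb–Eb — an F half-diminished seventh chord. The bass F is the root, so this is root position: figured 7.

7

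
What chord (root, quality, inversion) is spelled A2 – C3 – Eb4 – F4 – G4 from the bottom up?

The distinct note names are A, C, Eb, F, G. Stacked in thirds they read F–A–C–Eb–G, which is a dominant ninth chord on F.
A is the third of F dominant ninth; third in the bass means first inversion.

F dominant ninth, first inversion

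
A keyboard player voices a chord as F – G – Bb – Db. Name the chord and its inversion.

G half-diminished seventh, third inversion

The pitch classes F, G, Bb, Db arrange in thirds as G–Bb–Db–F: a G half-diminished seventh chord.
With the seventh (F) in the bass, the chord is in third inversion (figured bass 4/2).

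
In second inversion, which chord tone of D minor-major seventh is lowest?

The fifth of D minor-major seventh (D–F–A–C#) is A; that is the bass in second inversion.

A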